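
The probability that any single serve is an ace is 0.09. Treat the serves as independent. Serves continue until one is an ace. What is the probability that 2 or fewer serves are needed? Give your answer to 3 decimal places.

Y = number of serves to the first success; geometric, p = 0.09.
P(Y ≤ 2) = 1 − (1−p)^2 = 1 − 0.82810 = 0.17190

0.172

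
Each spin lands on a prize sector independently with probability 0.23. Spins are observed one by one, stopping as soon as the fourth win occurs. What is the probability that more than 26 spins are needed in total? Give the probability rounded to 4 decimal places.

0.1198

Needing more than 26 spins ⇔ fewer than 4 successes in the first 26. With X ~ Binomial(26, 0.23), P(Y > 26) = P(X ≤ 3).
  k=0: C(26,0)·0.23^0·0.77^26 = 0.001119
  k=1: C(26,1)·0.23^1·0.77^25 = 0.008689
  k=2: C(26,2)·0.23^2·0.77^24 = 0.032443
  k=3: C(26,3)·0.23^3·0.77^23 = 0.077525
P(X ≤ 3) = 0.119776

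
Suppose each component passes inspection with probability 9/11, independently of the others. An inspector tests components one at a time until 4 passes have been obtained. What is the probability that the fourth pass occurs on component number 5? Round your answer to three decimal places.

Y = trial on which the fourth success occurs; negative binomial, r=4, p=0.818182.
P(Y=5) = C(4,3) · p^4 · (1−p)^1
= 4 · 0.44813 · 0.18182 = 0.32591

0.326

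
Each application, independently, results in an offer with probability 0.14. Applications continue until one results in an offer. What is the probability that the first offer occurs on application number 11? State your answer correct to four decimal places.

0.0310

Geometric (trials to first success), p = 0.14.
P(Y = 11) = (1−p)^10 · p = 0.2213 · 0.14 = 0.030982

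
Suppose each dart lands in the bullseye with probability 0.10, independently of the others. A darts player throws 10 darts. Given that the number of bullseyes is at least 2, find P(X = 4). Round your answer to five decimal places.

0.04229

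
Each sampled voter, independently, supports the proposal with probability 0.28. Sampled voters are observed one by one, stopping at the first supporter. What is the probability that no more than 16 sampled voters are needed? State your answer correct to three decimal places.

Y = number of sampled voters to the first success; geometric, p = 0.28.
P(Y ≤ 16) = 1 − (1−p)^16 = 1 − 0.00522 = 0.99478

0.995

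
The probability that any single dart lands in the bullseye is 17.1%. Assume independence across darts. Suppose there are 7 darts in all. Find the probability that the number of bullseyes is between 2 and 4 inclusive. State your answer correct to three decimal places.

0.340

X ~ Binomial(7, 0.171); P(2 ≤ X ≤ 4) = Σ C(7,k) p^k (1−p)^(7−k) over k:
  k=2: C(7,2)·0.171^2·0.829^5 = 0.24043
  k=3: C(7,3)·0.171^3·0.829^4 = 0.08266
  k=4: C(7,4)·0.171^4·0.829^3 = 0.01705
Total = 0.34013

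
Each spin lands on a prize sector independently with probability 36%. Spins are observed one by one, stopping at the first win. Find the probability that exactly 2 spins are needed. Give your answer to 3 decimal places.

0.230

Geometric (trials to first success), p = 0.36.
P(Y = 2) = (1−p)^1 · p = 0.64 · 0.36 = 0.23040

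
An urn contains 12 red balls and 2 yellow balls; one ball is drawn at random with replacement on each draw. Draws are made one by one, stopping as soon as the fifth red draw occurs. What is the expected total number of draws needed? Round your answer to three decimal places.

5.833

Y = total draws until the fifth success; negative binomial with r=5, p=0.857143.
E[Y] = r / p = 5 / 0.857143 = 5.83333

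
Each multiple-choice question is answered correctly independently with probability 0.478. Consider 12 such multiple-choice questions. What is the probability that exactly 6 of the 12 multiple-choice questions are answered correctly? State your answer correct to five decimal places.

0.22298

X ~ Binomial(n=12, p=0.478).
P(X=6) = C(12,6) · p^6 · (1−p)^6
= 924 · 0.011928 · 0.020231 = 0.2229782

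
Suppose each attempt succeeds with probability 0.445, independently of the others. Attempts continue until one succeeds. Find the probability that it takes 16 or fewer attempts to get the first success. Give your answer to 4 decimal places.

0.9999

Y = number of attempts to the first success; geometric, p = 0.445.
P(Y ≤ 16) = 1 − (1−p)^16 = 1 − 0.000081 = 0.999919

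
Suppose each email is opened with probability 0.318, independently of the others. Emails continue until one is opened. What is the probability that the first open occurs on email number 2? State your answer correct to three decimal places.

0.217

Geometric (trials to first success), p = 0.318.
P(Y = 2) = (1−p)^1 · p = 0.682 · 0.318 = 0.21688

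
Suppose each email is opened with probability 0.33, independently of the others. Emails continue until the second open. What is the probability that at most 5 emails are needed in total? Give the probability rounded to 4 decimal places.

0.5325

Finishing within 5 emails ⇔ at least 2 successes in the first 5. With X ~ Binomial(5, 0.33), P(Y ≤ 5) = 1 − P(X ≤ 1).
  k=0: C(5,0)·0.33^0·0.67^5 = 0.135013
  k=1: C(5,1)·0.33^1·0.67^4 = 0.332493
1 − 0.467506 = 0.532494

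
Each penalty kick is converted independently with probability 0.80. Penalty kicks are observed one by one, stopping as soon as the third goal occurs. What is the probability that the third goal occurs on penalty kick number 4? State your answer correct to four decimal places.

0.3072

Y = trial on which the third success occurs; negative binomial, r=3, p=0.80.
P(Y=4) = C(3,2) · p^3 · (1−p)^1
= 3 · 0.512 · 0.2 = 0.307200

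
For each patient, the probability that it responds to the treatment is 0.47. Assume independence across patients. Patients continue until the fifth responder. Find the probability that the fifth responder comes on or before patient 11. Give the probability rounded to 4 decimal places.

Finishing within 11 patients ⇔ at least 5 successes in the first 11. With X ~ Binomial(11, 0.47), P(Y ≤ 11) = 1 − P(X ≤ 4).
  k=0: C(11,0)·0.47^0·0.53^11 = 0.000927
  k=1: C(11,1)·0.47^1·0.53^10 = 0.009042
  k=2: C(11,2)·0.47^2·0.53^9 = 0.040090
  k=3: C(11,3)·0.47^3·0.53^8 = 0.106656
  k=4: C(11,4)·0.47^4·0.53^7 = 0.189163
1 − 0.345878 = 0.654122

0.6541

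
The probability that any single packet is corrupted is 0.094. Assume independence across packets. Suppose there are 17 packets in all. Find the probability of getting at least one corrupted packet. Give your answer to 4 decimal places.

P(at least one) = 1 − P(none) = 1 − (1 − 0.094)^17
= 1 − 0.186715 = 0.813285

0.8133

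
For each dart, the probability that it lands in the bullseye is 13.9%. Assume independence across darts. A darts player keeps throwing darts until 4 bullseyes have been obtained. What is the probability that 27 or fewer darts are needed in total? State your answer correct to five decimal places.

0.52853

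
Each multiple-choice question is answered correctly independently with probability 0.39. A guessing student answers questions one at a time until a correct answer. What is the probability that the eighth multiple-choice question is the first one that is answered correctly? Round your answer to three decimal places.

0.012

Geometric (trials to first success), p = 0.39.
P(Y = 8) = (1−p)^7 · p = 0.031427 · 0.39 = 0.01226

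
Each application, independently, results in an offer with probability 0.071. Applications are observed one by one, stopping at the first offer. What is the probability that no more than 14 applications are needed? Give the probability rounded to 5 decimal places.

0.64337

Y = number of applications to the first success; geometric, p = 0.071.
P(Y ≤ 14) = 1 − (1−p)^14 = 1 − 0.3566317 = 0.6433683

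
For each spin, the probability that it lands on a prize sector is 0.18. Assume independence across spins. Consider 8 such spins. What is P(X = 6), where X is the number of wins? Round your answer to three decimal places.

X ~ Binomial(n=8, p=0.18).
P(X=6) = C(8,6) · p^6 · (1−p)^2
= 28 · 3.4012e-05 · 0.6724 = 0.00064

0.001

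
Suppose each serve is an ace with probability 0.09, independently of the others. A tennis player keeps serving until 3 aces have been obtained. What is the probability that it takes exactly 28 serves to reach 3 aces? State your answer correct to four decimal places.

0.0242

Y = trial on which the third success occurs; negative binomial, r=3, p=0.09.
P(Y=28) = C(27,2) · p^3 · (1−p)^25
= 351 · 0.000729 · 0.094631 = 0.024214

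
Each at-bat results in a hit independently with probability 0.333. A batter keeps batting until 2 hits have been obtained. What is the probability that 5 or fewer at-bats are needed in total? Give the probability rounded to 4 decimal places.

Finishing within 5 at-bats ⇔ at least 2 successes in the first 5. With X ~ Binomial(5, 0.333), P(Y ≤ 5) = 1 − P(X ≤ 1).
  k=0: C(5,0)·0.333^0·0.667^5 = 0.132017
  k=1: C(5,1)·0.333^1·0.667^4 = 0.329547
1 − 0.461564 = 0.538436

0.5384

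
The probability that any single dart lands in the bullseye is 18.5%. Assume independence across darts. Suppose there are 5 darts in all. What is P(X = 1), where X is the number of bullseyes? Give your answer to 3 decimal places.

0.408

X ~ Binomial(n=5, p=0.185).
P(X=1) = C(5,1) · p^1 · (1−p)^4
= 5 · 0.185 · 0.44119 = 0.40811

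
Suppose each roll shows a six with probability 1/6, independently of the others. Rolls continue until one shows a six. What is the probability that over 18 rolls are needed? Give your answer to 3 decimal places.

0.038

Y = number of rolls to the first success; geometric, p = 0.166667.
P(Y > 18) = P(first 18 all fail) = (1−p)^18 = 0.03756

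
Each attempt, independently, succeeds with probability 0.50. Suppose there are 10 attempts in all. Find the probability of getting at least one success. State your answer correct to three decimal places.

0.999

P(at least one) = 1 − P(none) = 1 − (1 − 0.50)^10
= 1 − 0.00098 = 0.99902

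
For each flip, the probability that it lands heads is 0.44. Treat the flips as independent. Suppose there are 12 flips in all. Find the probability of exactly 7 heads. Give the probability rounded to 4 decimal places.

0.1393

X ~ Binomial(n=12, p=0.44).
P(X=7) = C(12,7) · p^7 · (1−p)^5
= 792 · 0.0031928 · 0.055073 = 0.139262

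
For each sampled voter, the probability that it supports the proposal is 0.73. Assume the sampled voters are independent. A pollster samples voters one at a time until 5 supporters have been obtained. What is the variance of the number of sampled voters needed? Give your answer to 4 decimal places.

Y = total sampled voters until the fifth success; negative binomial with r=5, p=0.73.
Var(Y) = r(1−p)/p² = 5·0.27 / 0.73² = 2.533308

2.5333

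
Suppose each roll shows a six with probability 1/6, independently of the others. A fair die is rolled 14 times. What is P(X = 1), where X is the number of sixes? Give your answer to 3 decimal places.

0.218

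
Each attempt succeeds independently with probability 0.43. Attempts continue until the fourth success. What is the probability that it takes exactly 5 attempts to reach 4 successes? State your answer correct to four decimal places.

0.0779

Y = trial on which the fourth success occurs; negative binomial, r=4, p=0.43.
P(Y=5) = C(4,3) · p^4 · (1−p)^1
= 4 · 0.034188 · 0.57 = 0.077949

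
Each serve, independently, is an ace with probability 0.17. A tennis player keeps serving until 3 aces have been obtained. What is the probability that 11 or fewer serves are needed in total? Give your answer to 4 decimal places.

Finishing within 11 serves ⇔ at least 3 successes in the first 11. With X ~ Binomial(11, 0.17), P(Y ≤ 11) = 1 − P(X ≤ 2).
  k=0: C(11,0)·0.17^0·0.83^11 = 0.128783
  k=1: C(11,1)·0.17^1·0.83^10 = 0.290150
  k=2: C(11,2)·0.17^2·0.83^9 = 0.297142
1 − 0.716075 = 0.283925

0.2839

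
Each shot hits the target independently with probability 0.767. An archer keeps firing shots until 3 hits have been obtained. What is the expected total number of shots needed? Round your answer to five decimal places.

Y = total shots until the third success; negative binomial with r=3, p=0.767.
E[Y] = r / p = 3 / 0.767 = 3.9113429

3.91134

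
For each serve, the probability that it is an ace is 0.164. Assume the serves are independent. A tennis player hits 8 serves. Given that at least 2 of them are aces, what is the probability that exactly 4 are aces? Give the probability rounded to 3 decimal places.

X ~ Binomial(8, 0.164). Want P(X=4 | X≥2) = P(X=4) / P(X≥2).
P(X=4) = C(8,4)·0.164^4·0.836^4 = 0.02473
P(X≥2) = 1 − 0.23859 − 0.37444 = 0.38697
Ratio = 0.02473 / 0.38697 = 0.06392

0.064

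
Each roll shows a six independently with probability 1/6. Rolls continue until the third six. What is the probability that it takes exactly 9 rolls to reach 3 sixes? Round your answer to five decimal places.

Y = trial on which the third success occurs; negative binomial, r=3, p=0.166667.
P(Y=9) = C(8,2) · p^3 · (1−p)^6
= 28 · 0.0046296 · 0.3349 = 0.0434127

0.04341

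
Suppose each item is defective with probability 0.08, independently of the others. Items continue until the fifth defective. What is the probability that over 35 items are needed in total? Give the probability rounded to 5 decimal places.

0.85570

Needing more than 35 items ⇔ fewer than 5 successes in the first 35. With X ~ Binomial(35, 0.08), P(Y > 35) = P(X ≤ 4).
  k=0: C(35,0)·0.08^0·0.92^35 = 0.0540224
  k=1: C(35,1)·0.08^1·0.92^34 = 0.1644160
  k=2: C(35,2)·0.08^2·0.92^33 = 0.2430498
  k=3: C(35,3)·0.08^3·0.92^32 = 0.2324824
  k=4: C(35,4)·0.08^4·0.92^31 = 0.1617269
P(X ≤ 4) = 0.8556975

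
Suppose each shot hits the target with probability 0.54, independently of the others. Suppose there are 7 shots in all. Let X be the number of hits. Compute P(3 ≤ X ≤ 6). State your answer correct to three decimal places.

0.820

X ~ Binomial(7, 0.54); P(3 ≤ X ≤ 6) = Σ C(7,k) p^k (1−p)^(7−k) over k:
  k=3: C(7,3)·0.54^3·0.46^4 = 0.24676
  k=4: C(7,4)·0.54^4·0.46^3 = 0.28968
  k=5: C(7,5)·0.54^5·0.46^2 = 0.20403
  k=6: C(7,6)·0.54^6·0.46^1 = 0.07984
Total = 0.82032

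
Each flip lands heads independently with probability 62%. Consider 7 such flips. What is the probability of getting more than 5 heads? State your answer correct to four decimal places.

0.1863

X ~ Binomial(7, 0.62); P(X ≥ 6) = Σ C(7,k) p^k (1−p)^(7−k) over k:
  k=6: C(7,6)·0.62^6·0.38^1 = 0.151089
  k=7: C(7,7)·0.62^7·0.38^0 = 0.035216
Total = 0.186305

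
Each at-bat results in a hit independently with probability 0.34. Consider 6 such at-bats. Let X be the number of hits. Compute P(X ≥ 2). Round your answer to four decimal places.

0.6619

X ~ Binomial(6, 0.34); P(X ≥ 2) = Σ C(6,k) p^k (1−p)^(6−k) over k:
  k=2: C(6,2)·0.34^2·0.66^4 = 0.329022
  k=3: C(6,3)·0.34^3·0.66^3 = 0.225995
  k=4: C(6,4)·0.34^4·0.66^2 = 0.087316
  k=5: C(6,5)·0.34^5·0.66^1 = 0.017992
  k=6: C(6,6)·0.34^6·0.66^0 = 0.001545
Total = 0.661870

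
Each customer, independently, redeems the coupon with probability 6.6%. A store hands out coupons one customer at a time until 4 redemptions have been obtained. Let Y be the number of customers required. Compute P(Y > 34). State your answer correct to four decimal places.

Needing more than 34 customers ⇔ fewer than 4 successes in the first 34. With X ~ Binomial(34, 0.066), P(Y > 34) = P(X ≤ 3).
  k=0: C(34,0)·0.066^0·0.934^34 = 0.098128
  k=1: C(34,1)·0.066^1·0.934^33 = 0.235760
  k=2: C(34,2)·0.066^2·0.934^32 = 0.274885
  k=3: C(34,3)·0.066^3·0.934^31 = 0.207194
P(X ≤ 3) = 0.815967

0.8160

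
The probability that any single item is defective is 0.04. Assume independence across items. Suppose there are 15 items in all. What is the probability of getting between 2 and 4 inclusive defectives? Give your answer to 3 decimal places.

0.119

X ~ Binomial(15, 0.04); P(2 ≤ X ≤ 4) = Σ C(15,k) p^k (1−p)^(15−k) over k:
  k=2: C(15,2)·0.04^2·0.96^13 = 0.09882
  k=3: C(15,3)·0.04^3·0.96^12 = 0.01784
  k=4: C(15,4)·0.04^4·0.96^11 = 0.00223
Total = 0.11889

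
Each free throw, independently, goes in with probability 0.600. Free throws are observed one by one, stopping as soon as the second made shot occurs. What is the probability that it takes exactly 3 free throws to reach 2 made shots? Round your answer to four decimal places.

0.2880

Y = trial on which the second success occurs; negative binomial, r=2, p=0.60.
P(Y=3) = C(2,1) · p^2 · (1−p)^1
= 2 · 0.36 · 0.4 = 0.288000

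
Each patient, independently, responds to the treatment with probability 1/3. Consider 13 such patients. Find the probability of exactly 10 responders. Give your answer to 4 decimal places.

0.0014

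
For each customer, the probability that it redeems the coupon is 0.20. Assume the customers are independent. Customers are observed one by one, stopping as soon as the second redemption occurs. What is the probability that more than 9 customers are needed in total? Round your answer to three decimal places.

0.436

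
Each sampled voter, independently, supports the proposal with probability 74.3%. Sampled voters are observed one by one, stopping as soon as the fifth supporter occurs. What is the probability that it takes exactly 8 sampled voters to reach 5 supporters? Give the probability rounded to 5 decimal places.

0.13453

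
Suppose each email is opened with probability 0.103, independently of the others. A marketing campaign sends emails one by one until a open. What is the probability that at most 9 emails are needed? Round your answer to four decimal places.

0.6240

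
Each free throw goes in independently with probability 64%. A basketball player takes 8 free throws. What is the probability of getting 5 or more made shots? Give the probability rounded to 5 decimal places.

X ~ Binomial(8, 0.64); P(X ≥ 5) = Σ C(8,k) p^k (1−p)^(8−k) over k:
  k=5: C(8,5)·0.64^5·0.36^3 = 0.2805404
  k=6: C(8,6)·0.64^6·0.36^2 = 0.2493692
  k=7: C(8,7)·0.64^7·0.36^1 = 0.1266637
  k=8: C(8,8)·0.64^8·0.36^0 = 0.0281475
Total = 0.6847209

0.68472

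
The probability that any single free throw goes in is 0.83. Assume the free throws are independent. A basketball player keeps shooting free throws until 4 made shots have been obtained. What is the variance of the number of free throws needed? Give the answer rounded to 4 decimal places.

Y = total free throws until the fourth success; negative binomial with r=4, p=0.83.
Var(Y) = r(1−p)/p² = 4·0.17 / 0.83² = 0.987081

0.9871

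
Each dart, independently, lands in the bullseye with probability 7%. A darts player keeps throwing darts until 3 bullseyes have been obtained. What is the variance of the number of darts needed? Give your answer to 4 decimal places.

Y = total darts until the third success; negative binomial with r=3, p=0.07.
Var(Y) = r(1−p)/p² = 3·0.93 / 0.07² = 569.387755

569.3878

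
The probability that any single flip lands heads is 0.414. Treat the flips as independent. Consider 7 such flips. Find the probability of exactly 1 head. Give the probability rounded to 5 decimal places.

0.11735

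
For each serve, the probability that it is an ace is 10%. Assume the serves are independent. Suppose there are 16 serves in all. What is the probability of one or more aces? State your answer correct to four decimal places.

0.8147

P(at least one) = 1 − P(none) = 1 − (1 − 0.10)^16
= 1 − 0.185302 = 0.814698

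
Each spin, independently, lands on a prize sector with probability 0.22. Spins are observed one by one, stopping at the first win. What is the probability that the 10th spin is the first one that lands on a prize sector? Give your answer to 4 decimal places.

0.0235

Geometric (trials to first success), p = 0.22.
P(Y = 10) = (1−p)^9 · p = 0.10687 · 0.22 = 0.023511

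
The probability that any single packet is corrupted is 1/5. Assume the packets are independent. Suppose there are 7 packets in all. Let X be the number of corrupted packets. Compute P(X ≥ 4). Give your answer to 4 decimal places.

X ~ Binomial(7, 0.20); P(X ≥ 4) = Σ C(7,k) p^k (1−p)^(7−k) over k:
  k=4: C(7,4)·0.20^4·0.80^3 = 0.028672
  k=5: C(7,5)·0.20^5·0.80^2 = 0.004301
  k=6: C(7,6)·0.20^6·0.80^1 = 0.000358
  k=7: C(7,7)·0.20^7·0.80^0 = 0.000013
Total = 0.033344

0.0333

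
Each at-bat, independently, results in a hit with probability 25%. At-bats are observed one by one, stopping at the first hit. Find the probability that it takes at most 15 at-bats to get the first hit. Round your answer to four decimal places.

0.9866

Y = number of at-bats to the first success; geometric, p = 0.25.
P(Y ≤ 15) = 1 − (1−p)^15 = 1 − 0.013363 = 0.986637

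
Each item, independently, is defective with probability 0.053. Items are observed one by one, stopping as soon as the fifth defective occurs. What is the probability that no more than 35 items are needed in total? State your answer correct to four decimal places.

Finishing within 35 items ⇔ at least 5 successes in the first 35. With X ~ Binomial(35, 0.053), P(Y ≤ 35) = 1 − P(X ≤ 4).
  k=0: C(35,0)·0.053^0·0.947^35 = 0.148679
  k=1: C(35,1)·0.053^1·0.947^34 = 0.291235
  k=2: C(35,2)·0.053^2·0.947^33 = 0.277088
  k=3: C(35,3)·0.053^3·0.947^32 = 0.170583
  k=4: C(35,4)·0.053^4·0.947^31 = 0.076375
1 − 0.963960 = 0.036040

0.0360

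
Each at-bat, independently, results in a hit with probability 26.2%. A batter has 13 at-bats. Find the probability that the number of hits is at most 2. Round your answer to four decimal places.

X ~ Binomial(13, 0.262); P(X ≤ 2) = Σ C(13,k) p^k (1−p)^(13−k) over k:
  k=0: C(13,0)·0.262^0·0.738^13 = 0.019263
  k=1: C(13,1)·0.262^1·0.738^12 = 0.088904
  k=2: C(13,2)·0.262^2·0.738^11 = 0.189373
Total = 0.297540

0.2975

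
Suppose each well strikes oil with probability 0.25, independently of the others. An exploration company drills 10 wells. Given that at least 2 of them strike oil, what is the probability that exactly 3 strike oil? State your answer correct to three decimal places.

X ~ Binomial(10, 0.25). Want P(X=3 | X≥2) = P(X=3) / P(X≥2).
P(X=3) = C(10,3)·0.25^3·0.75^7 = 0.25028
P(X≥2) = 1 − 0.05631 − 0.18771 = 0.75597
Ratio = 0.25028 / 0.75597 = 0.33107

0.331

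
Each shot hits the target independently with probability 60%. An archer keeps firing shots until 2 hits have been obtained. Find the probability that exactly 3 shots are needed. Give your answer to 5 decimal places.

0.28800

Y = trial on which the second success occurs; negative binomial, r=2, p=0.60.
P(Y=3) = C(2,1) · p^2 · (1−p)^1
= 2 · 0.36 · 0.4 = 0.2880000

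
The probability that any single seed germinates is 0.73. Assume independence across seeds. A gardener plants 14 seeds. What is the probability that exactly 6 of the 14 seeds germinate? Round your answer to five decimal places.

0.01284

X ~ Binomial(n=14, p=0.73).
P(X=6) = C(14,6) · p^6 · (1−p)^8
= 3003 · 0.15133 · 2.8243e-05 = 0.0128352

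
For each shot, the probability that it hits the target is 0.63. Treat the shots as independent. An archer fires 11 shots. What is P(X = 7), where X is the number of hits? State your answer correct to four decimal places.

0.2436

X ~ Binomial(n=11, p=0.63).
P(X=7) = C(11,7) · p^7 · (1−p)^4
= 330 · 0.03939 · 0.018742 = 0.243615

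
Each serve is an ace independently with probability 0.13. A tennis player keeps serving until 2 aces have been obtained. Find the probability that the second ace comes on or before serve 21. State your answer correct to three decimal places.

0.778

Finishing within 21 serves ⇔ at least 2 successes in the first 21. With X ~ Binomial(21, 0.13), P(Y ≤ 21) = 1 − P(X ≤ 1).
  k=0: C(21,0)·0.13^0·0.87^21 = 0.05369
  k=1: C(21,1)·0.13^1·0.87^20 = 0.16848
1 − 0.22217 = 0.77783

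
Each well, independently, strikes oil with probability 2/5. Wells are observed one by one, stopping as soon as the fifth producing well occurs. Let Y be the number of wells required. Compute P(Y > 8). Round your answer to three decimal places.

Needing more than 8 wells ⇔ fewer than 5 successes in the first 8. With X ~ Binomial(8, 0.40), P(Y > 8) = P(X ≤ 4).
  k=0: C(8,0)·0.40^0·0.60^8 = 0.01680
  k=1: C(8,1)·0.40^1·0.60^7 = 0.08958
  k=2: C(8,2)·0.40^2·0.60^6 = 0.20902
  k=3: C(8,3)·0.40^3·0.60^5 = 0.27869
  k=4: C(8,4)·0.40^4·0.60^4 = 0.23224
P(X ≤ 4) = 0.82633

0.826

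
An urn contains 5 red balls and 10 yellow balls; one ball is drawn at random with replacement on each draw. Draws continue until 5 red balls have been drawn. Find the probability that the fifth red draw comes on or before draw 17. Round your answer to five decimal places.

Finishing within 17 draws ⇔ at least 5 successes in the first 17. With X ~ Binomial(17, 0.333333), P(Y ≤ 17) = 1 − P(X ≤ 4).
  k=0: C(17,0)·0.333333^0·0.666667^17 = 0.0010150
  k=1: C(17,1)·0.333333^1·0.666667^16 = 0.0086272
  k=2: C(17,2)·0.333333^2·0.666667^15 = 0.0345086
  k=3: C(17,3)·0.333333^3·0.666667^14 = 0.0862715
  k=4: C(17,4)·0.333333^4·0.666667^13 = 0.1509752
1 − 0.2813974 = 0.7186026

0.71860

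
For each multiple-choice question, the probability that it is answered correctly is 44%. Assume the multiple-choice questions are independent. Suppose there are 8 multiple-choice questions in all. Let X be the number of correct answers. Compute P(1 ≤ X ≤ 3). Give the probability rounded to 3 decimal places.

0.491

X ~ Binomial(8, 0.44); P(1 ≤ X ≤ 3) = Σ C(8,k) p^k (1−p)^(8−k) over k:
  k=1: C(8,1)·0.44^1·0.56^7 = 0.06079
  k=2: C(8,2)·0.44^2·0.56^6 = 0.16718
  k=3: C(8,3)·0.44^3·0.56^5 = 0.26272
Total = 0.49069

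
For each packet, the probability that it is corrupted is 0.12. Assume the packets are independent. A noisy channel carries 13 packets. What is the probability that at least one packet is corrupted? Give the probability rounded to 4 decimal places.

0.8102

P(at least one) = 1 − P(none) = 1 − (1 − 0.12)^13
= 1 − 0.189791 = 0.810209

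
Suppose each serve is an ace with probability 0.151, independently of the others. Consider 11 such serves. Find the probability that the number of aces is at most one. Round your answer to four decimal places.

X ~ Binomial(11, 0.151); P(X ≤ 1) = Σ C(11,k) p^k (1−p)^(11−k) over k:
  k=0: C(11,0)·0.151^0·0.849^11 = 0.165190
  k=1: C(11,1)·0.151^1·0.849^10 = 0.323182
Total = 0.488372

0.4884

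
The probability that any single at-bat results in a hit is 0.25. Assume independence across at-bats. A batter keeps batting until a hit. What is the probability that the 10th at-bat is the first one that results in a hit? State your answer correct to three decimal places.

Geometric (trials to first success), p = 0.25.
P(Y = 10) = (1−p)^9 · p = 0.075085 · 0.25 = 0.01877

0.019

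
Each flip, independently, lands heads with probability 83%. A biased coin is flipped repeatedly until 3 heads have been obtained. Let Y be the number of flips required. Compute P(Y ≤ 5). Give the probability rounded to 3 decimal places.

0.963

Finishing within 5 flips ⇔ at least 3 successes in the first 5. With X ~ Binomial(5, 0.83), P(Y ≤ 5) = 1 − P(X ≤ 2).
  k=0: C(5,0)·0.83^0·0.17^5 = 0.00014
  k=1: C(5,1)·0.83^1·0.17^4 = 0.00347
  k=2: C(5,2)·0.83^2·0.17^3 = 0.03385
1 − 0.03745 = 0.96255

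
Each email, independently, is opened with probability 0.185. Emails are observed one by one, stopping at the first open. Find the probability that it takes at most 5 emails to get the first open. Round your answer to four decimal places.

0.6404

Y = number of emails to the first success; geometric, p = 0.185.
P(Y ≤ 5) = 1 − (1−p)^5 = 1 − 0.359574 = 0.640426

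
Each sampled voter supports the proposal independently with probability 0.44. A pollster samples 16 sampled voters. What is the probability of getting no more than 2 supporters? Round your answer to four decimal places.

0.0082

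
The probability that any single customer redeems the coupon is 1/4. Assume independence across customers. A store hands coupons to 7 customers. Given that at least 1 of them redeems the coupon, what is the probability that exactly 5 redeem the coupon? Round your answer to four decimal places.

0.0133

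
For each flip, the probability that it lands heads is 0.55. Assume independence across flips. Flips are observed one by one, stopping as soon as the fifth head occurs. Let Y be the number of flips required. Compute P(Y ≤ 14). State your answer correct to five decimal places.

Finishing within 14 flips ⇔ at least 5 successes in the first 14. With X ~ Binomial(14, 0.55), P(Y ≤ 14) = 1 − P(X ≤ 4).
  k=0: C(14,0)·0.55^0·0.45^14 = 0.0000140
  k=1: C(14,1)·0.55^1·0.45^13 = 0.0002389
  k=2: C(14,2)·0.55^2·0.45^12 = 0.0018981
  k=3: C(14,3)·0.55^3·0.45^11 = 0.0092796
  k=4: C(14,4)·0.55^4·0.45^10 = 0.0311896
1 − 0.0426201 = 0.9573799

0.95738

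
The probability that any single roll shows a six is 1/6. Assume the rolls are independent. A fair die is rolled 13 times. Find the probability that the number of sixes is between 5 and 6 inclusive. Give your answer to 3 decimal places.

X ~ Binomial(13, 0.166667); P(5 ≤ X ≤ 6) = Σ C(13,k) p^k (1−p)^(13−k) over k:
  k=5: C(13,5)·0.166667^5·0.833333^8 = 0.03849
  k=6: C(13,6)·0.166667^6·0.833333^7 = 0.01026
Total = 0.04876

0.049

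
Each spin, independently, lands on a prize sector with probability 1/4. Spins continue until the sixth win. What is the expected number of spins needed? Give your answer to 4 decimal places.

Y = total spins until the sixth success; negative binomial with r=6, p=0.25.
E[Y] = r / p = 6 / 0.25 = 24.000000

24.0000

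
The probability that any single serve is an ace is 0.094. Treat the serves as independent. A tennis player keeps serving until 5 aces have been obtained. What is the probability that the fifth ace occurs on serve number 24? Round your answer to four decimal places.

0.0100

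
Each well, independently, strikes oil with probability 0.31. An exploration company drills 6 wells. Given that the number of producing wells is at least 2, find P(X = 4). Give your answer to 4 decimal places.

X ~ Binomial(6, 0.31). Want P(X=4 | X≥2) = P(X=4) / P(X≥2).
P(X=4) = C(6,4)·0.31^4·0.69^2 = 0.065953
P(X≥2) = 1 − 0.107918 − 0.290910 = 0.601172
Ratio = 0.065953 / 0.601172 = 0.109708

0.1097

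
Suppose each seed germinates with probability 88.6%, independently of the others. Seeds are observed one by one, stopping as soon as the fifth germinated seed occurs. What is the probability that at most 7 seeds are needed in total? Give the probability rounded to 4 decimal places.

Finishing within 7 seeds ⇔ at least 5 successes in the first 7. With X ~ Binomial(7, 0.886), P(Y ≤ 7) = 1 − P(X ≤ 4).
  k=0: C(7,0)·0.886^0·0.114^7 = 0.000000
  k=1: C(7,1)·0.886^1·0.114^6 = 0.000014
  k=2: C(7,2)·0.886^2·0.114^5 = 0.000317
  k=3: C(7,3)·0.886^3·0.114^4 = 0.004111
  k=4: C(7,4)·0.886^4·0.114^3 = 0.031953
1 − 0.036396 = 0.963604

0.9636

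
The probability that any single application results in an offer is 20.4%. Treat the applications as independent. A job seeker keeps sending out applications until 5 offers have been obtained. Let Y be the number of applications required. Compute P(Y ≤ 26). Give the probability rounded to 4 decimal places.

Finishing within 26 applications ⇔ at least 5 successes in the first 26. With X ~ Binomial(26, 0.204), P(Y ≤ 26) = 1 − P(X ≤ 4).
  k=0: C(26,0)·0.204^0·0.796^26 = 0.002653
  k=1: C(26,1)·0.204^1·0.796^25 = 0.017678
  k=2: C(26,2)·0.204^2·0.796^24 = 0.056631
  k=3: C(26,3)·0.204^3·0.796^23 = 0.116109
  k=4: C(26,4)·0.204^4·0.796^22 = 0.171100
1 − 0.364171 = 0.635829

0.6358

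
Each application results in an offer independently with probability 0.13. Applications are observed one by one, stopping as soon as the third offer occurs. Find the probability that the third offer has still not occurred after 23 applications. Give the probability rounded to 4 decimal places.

0.4099

Needing more than 23 applications ⇔ fewer than 3 successes in the first 23. With X ~ Binomial(23, 0.13), P(Y > 23) = P(X ≤ 2).
  k=0: C(23,0)·0.13^0·0.87^23 = 0.040639
  k=1: C(23,1)·0.13^1·0.87^22 = 0.139667
  k=2: C(23,2)·0.13^2·0.87^21 = 0.229568
P(X ≤ 2) = 0.409874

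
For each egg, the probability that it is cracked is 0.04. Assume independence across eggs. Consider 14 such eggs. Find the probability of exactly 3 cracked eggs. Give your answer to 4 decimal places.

X ~ Binomial(n=14, p=0.04).
P(X=3) = C(14,3) · p^3 · (1−p)^11
= 364 · 6.4e-05 · 0.63824 = 0.014868

0.0149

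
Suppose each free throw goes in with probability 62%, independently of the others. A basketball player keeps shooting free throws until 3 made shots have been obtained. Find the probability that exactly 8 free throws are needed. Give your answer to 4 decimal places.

Y = trial on which the third success occurs; negative binomial, r=3, p=0.62.
P(Y=8) = C(7,2) · p^3 · (1−p)^5
= 21 · 0.23833 · 0.0079235 = 0.039656

0.0397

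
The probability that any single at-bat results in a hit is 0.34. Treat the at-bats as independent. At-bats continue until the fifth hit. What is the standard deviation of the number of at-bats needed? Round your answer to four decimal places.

Y = total at-bats until the fifth success; negative binomial with r=5, p=0.34.
SD(Y) = √[r(1−p)/p²] = √(28.546713) = 5.342912

5.3429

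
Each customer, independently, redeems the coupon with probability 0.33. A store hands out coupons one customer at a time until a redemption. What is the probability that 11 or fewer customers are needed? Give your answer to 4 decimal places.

Y = number of customers to the first success; geometric, p = 0.33.
P(Y ≤ 11) = 1 − (1−p)^11 = 1 − 0.012213 = 0.987787

0.9878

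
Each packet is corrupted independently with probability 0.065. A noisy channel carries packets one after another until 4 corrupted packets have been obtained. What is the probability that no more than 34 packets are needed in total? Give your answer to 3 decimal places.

0.177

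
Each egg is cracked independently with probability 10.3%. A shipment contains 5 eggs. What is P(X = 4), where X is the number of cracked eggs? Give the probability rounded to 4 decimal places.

0.0005

X ~ Binomial(n=5, p=0.103).
P(X=4) = C(5,4) · p^4 · (1−p)^1
= 5 · 0.00011255 · 0.897 = 0.000505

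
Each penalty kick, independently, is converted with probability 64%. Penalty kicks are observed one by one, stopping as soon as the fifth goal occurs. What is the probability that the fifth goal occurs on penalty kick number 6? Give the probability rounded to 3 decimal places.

Y = trial on which the fifth success occurs; negative binomial, r=5, p=0.64.
P(Y=6) = C(5,4) · p^5 · (1−p)^1
= 5 · 0.10737 · 0.36 = 0.19327

0.193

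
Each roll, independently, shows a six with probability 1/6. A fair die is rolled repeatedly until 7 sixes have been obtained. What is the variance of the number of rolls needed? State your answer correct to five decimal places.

210.00000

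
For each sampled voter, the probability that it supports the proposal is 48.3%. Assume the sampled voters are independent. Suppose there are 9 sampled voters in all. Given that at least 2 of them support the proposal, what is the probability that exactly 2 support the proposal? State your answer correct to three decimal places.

X ~ Binomial(9, 0.483). Want P(X=2 | X≥2) = P(X=2) / P(X≥2).
P(X=2) = C(9,2)·0.483^2·0.517^7 = 0.08291
P(X≥2) = 1 − 0.00264 − 0.02219 = 0.97517
Ratio = 0.08291 / 0.97517 = 0.08503

0.085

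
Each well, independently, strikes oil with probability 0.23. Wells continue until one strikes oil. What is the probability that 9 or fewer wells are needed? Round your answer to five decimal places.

Y = number of wells to the first success; geometric, p = 0.23.
P(Y ≤ 9) = 1 − (1−p)^9 = 1 − 0.0951517 = 0.9048483

0.90485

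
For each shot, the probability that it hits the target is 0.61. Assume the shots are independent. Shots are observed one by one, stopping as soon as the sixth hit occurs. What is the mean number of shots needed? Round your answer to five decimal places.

9.83607

Y = total shots until the sixth success; negative binomial with r=6, p=0.61.
E[Y] = r / p = 6 / 0.61 = 9.8360656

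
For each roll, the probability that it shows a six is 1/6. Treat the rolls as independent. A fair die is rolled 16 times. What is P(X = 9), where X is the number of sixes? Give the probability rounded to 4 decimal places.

X ~ Binomial(n=16, p=0.166667).
P(X=9) = C(16,9) · p^9 · (1−p)^7
= 11440 · 9.9229e-08 · 0.27908 = 0.000317

0.0003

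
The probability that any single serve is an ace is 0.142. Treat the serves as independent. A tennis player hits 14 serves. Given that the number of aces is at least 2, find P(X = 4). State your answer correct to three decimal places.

0.144

X ~ Binomial(14, 0.142). Want P(X=4 | X≥2) = P(X=4) / P(X≥2).
P(X=4) = C(14,4)·0.142^4·0.858^10 = 0.08800
P(X≥2) = 1 − 0.11717 − 0.27149 = 0.61134
Ratio = 0.08800 / 0.61134 = 0.14394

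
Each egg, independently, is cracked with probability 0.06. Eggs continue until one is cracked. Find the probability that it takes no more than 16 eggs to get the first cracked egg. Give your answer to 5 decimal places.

0.62843

Y = number of eggs to the first success; geometric, p = 0.06.
P(Y ≤ 16) = 1 − (1−p)^16 = 1 − 0.3715743 = 0.6284257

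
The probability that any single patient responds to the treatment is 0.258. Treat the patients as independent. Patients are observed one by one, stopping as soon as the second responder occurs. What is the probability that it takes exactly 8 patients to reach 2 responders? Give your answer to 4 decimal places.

0.0778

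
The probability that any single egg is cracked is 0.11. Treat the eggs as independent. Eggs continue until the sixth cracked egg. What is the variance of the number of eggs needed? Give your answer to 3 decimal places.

441.322

Y = total eggs until the sixth success; negative binomial with r=6, p=0.11.
Var(Y) = r(1−p)/p² = 6·0.89 / 0.11² = 441.32231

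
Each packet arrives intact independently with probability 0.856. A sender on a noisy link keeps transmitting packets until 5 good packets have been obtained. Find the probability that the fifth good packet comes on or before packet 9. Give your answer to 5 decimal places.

0.99531

Finishing within 9 packets ⇔ at least 5 successes in the first 9. With X ~ Binomial(9, 0.856), P(Y ≤ 9) = 1 − P(X ≤ 4).
  k=0: C(9,0)·0.856^0·0.144^9 = 0.0000000
  k=1: C(9,1)·0.856^1·0.144^8 = 0.0000014
  k=2: C(9,2)·0.856^2·0.144^7 = 0.0000339
  k=3: C(9,3)·0.856^3·0.144^6 = 0.0004698
  k=4: C(9,4)·0.856^4·0.144^5 = 0.0041887
1 − 0.0046938 = 0.9953062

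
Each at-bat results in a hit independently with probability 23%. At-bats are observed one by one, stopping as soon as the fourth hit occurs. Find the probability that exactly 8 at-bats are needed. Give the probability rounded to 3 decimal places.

0.034

Y = trial on which the fourth success occurs; negative binomial, r=4, p=0.23.
P(Y=8) = C(7,3) · p^4 · (1−p)^4
= 35 · 0.0027984 · 0.35153 = 0.03443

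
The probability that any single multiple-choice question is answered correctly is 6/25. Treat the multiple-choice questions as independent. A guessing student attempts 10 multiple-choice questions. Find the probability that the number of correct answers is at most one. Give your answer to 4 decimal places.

X ~ Binomial(10, 0.24); P(X ≤ 1) = Σ C(10,k) p^k (1−p)^(10−k) over k:
  k=0: C(10,0)·0.24^0·0.76^10 = 0.064289
  k=1: C(10,1)·0.24^1·0.76^9 = 0.203018
Total = 0.267306

0.2673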